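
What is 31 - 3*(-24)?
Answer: 103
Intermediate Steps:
31 - 3*(-24) = 31 + 72 = 103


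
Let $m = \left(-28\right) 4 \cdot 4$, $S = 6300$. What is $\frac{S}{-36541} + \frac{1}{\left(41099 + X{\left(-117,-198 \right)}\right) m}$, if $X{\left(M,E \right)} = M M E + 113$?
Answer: $- \frac{7533578267459}{43695949969280} \approx -0.17241$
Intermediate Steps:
$X{\left(M,E \right)} = 113 + E M^{2}$ ($X{\left(M,E \right)} = M^{2} E + 113 = E M^{2} + 113 = 113 + E M^{2}$)
$m = -448$ ($m = \left(-112\right) 4 = -448$)
$\frac{S}{-36541} + \frac{1}{\left(41099 + X{\left(-117,-198 \right)}\right) m} = \frac{6300}{-36541} + \frac{1}{\left(41099 + \left(113 - 198 \left(-117\right)^{2}\right)\right) \left(-448\right)} = 6300 \left(- \frac{1}{36541}\right) + \frac{1}{41099 + \left(113 - 2710422\right)} \left(- \frac{1}{448}\right) = - \frac{6300}{36541} + \frac{1}{41099 + \left(113 - 2710422\right)} \left(- \frac{1}{448}\right) = - \frac{6300}{36541} + \frac{1}{41099 - 2710309} \left(- \frac{1}{448}\right) = - \frac{6300}{36541} + \frac{1}{-2669210} \left(- \frac{1}{448}\right) = - \frac{6300}{36541} - - \frac{1}{1195806080} = - \frac{6300}{36541} + \frac{1}{1195806080} = - \frac{7533578267459}{43695949969280}$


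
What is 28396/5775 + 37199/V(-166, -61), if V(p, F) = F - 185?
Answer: -23093201/157850 ≈ -146.30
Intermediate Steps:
V(p, F) = -185 + F
28396/5775 + 37199/V(-166, -61) = 28396/5775 + 37199/(-185 - 61) = 28396*(1/5775) + 37199/(-246) = 28396/5775 + 37199*(-1/246) = 28396/5775 - 37199/246 = -23093201/157850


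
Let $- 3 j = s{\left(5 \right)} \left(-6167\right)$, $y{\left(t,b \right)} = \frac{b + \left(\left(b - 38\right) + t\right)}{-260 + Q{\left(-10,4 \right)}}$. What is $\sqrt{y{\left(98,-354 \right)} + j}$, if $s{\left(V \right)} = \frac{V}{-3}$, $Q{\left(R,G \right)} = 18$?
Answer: $\frac{i \sqrt{3728119}}{33} \approx 58.51 i$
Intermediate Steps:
$s{\left(V \right)} = - \frac{V}{3}$ ($s{\left(V \right)} = V \left(- \frac{1}{3}\right) = - \frac{V}{3}$)
$y{\left(t,b \right)} = \frac{19}{121} - \frac{b}{121} - \frac{t}{242}$ ($y{\left(t,b \right)} = \frac{b + \left(\left(b - 38\right) + t\right)}{-260 + 18} = \frac{b + \left(\left(-38 + b\right) + t\right)}{-242} = \left(b + \left(-38 + b + t\right)\right) \left(- \frac{1}{242}\right) = \left(-38 + t + 2 b\right) \left(- \frac{1}{242}\right) = \frac{19}{121} - \frac{b}{121} - \frac{t}{242}$)
$j = - \frac{30835}{9}$ ($j = - \frac{\left(- \frac{1}{3}\right) 5 \left(-6167\right)}{3} = - \frac{\left(- \frac{5}{3}\right) \left(-6167\right)}{3} = \left(- \frac{1}{3}\right) \frac{30835}{3} = - \frac{30835}{9} \approx -3426.1$)
$\sqrt{y{\left(98,-354 \right)} + j} = \sqrt{\left(\frac{19}{121} - - \frac{354}{121} - \frac{49}{121}\right) - \frac{30835}{9}} = \sqrt{\left(\frac{19}{121} + \frac{354}{121} - \frac{49}{121}\right) - \frac{30835}{9}} = \sqrt{\frac{324}{121} - \frac{30835}{9}} = \sqrt{- \frac{3728119}{1089}} = \frac{i \sqrt{3728119}}{33}$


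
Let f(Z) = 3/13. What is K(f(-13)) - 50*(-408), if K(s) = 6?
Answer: 20406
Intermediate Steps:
f(Z) = 3/13 (f(Z) = 3*(1/13) = 3/13)
K(f(-13)) - 50*(-408) = 6 - 50*(-408) = 6 - 1*(-20400) = 6 + 20400 = 20406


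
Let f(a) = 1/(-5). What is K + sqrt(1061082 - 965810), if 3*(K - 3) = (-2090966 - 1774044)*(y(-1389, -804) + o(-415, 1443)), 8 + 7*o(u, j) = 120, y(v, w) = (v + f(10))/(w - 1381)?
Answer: -2036086983/95 + 2*sqrt(23818) ≈ -2.1432e+7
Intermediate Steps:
f(a) = -1/5
y(v, w) = (-1/5 + v)/(-1381 + w) (y(v, w) = (v - 1/5)/(w - 1381) = (-1/5 + v)/(-1381 + w))
o(u, j) = 16 (o(u, j) = -8/7 + (1/7)*120 = -8/7 + 120/7 = 16)
K = -2036086983/95 (K = 3 + ((-2090966 - 1774044)*((-1/5 - 1389)/(-1381 - 804) + 16))/3 = 3 + (-3865010*(-6946/5/(-2185) + 16))/3 = 3 + (-3865010*(-1/2185*(-6946/5) + 16))/3 = 3 + (-3865010*(302/475 + 16))/3 = 3 + (-3865010*7902/475)/3 = 3 + (1/3)*(-6108261804/95) = 3 - 2036087268/95 = -2036086983/95 ≈ -2.1432e+7)
K + sqrt(1061082 - 965810) = -2036086983/95 + sqrt(1061082 - 965810) = -2036086983/95 + sqrt(95272) = -2036086983/95 + 2*sqrt(23818)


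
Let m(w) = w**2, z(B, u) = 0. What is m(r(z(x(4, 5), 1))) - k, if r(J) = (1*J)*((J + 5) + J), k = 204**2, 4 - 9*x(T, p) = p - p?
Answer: -41616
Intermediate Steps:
x(T, p) = 4/9 (x(T, p) = 4/9 - (p - p)/9 = 4/9 - 1/9*0 = 4/9 + 0 = 4/9)
k = 41616
r(J) = J*(5 + 2*J) (r(J) = J*((5 + J) + J) = J*(5 + 2*J))
m(r(z(x(4, 5), 1))) - k = (0*(5 + 2*0))**2 - 1*41616 = (0*(5 + 0))**2 - 41616 = (0*5)**2 - 41616 = 0**2 - 41616 = 0 - 41616 = -41616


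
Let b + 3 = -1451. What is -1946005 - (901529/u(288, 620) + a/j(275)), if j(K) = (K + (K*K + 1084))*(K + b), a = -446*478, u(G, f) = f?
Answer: -13698856671060263/7034220540 ≈ -1.9475e+6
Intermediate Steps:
b = -1454 (b = -3 - 1451 = -1454)
a = -213188
j(K) = (-1454 + K)*(1084 + K + K**2) (j(K) = (K + (K*K + 1084))*(K - 1454) = (K + (K**2 + 1084))*(-1454 + K) = (K + (1084 + K**2))*(-1454 + K) = (1084 + K + K**2)*(-1454 + K) = (-1454 + K)*(1084 + K + K**2))
-1946005 - (901529/u(288, 620) + a/j(275)) = -1946005 - (901529/620 - 213188/(-1576136 + 275**3 - 1453*275**2 - 370*275)) = -1946005 - (901529*(1/620) - 213188/(-1576136 + 20796875 - 1453*75625 - 101750)) = -1946005 - (901529/620 - 213188/(-1576136 + 20796875 - 109883125 - 101750)) = -1946005 - (901529/620 - 213188/(-90764136)) = -1946005 - (901529/620 - 213188*(-1/90764136)) = -1946005 - (901529/620 + 53297/22691034) = -1946005 - 1*10228329117563/7034220540 = -1946005 - 10228329117563/7034220540 = -13698856671060263/7034220540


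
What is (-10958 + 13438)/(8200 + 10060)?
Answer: 124/913 ≈ 0.13582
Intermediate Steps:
(-10958 + 13438)/(8200 + 10060) = 2480/18260 = 2480*(1/18260) = 124/913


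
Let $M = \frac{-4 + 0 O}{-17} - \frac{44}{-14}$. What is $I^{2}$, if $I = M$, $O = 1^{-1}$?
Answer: $\frac{161604}{14161} \approx 11.412$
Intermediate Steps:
$O = 1$
$M = \frac{402}{119}$ ($M = \frac{-4 + 0 \cdot 1}{-17} - \frac{44}{-14} = \left(-4 + 0\right) \left(- \frac{1}{17}\right) - - \frac{22}{7} = \left(-4\right) \left(- \frac{1}{17}\right) + \frac{22}{7} = \frac{4}{17} + \frac{22}{7} = \frac{402}{119} \approx 3.3782$)
$I = \frac{402}{119} \approx 3.3782$
$I^{2} = \left(\frac{402}{119}\right)^{2} = \frac{161604}{14161}$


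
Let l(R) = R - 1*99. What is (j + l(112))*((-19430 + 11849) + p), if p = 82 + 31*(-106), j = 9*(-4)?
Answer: 248055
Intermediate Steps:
j = -36
l(R) = -99 + R (l(R) = R - 99 = -99 + R)
p = -3204 (p = 82 - 3286 = -3204)
(j + l(112))*((-19430 + 11849) + p) = (-36 + (-99 + 112))*((-19430 + 11849) - 3204) = (-36 + 13)*(-7581 - 3204) = -23*(-10785) = 248055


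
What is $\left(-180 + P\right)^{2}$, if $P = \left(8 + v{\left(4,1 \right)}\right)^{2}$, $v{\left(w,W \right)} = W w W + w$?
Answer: $5776$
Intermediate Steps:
$v{\left(w,W \right)} = w + w W^{2}$ ($v{\left(w,W \right)} = w W^{2} + w = w + w W^{2}$)
$P = 256$ ($P = \left(8 + 4 \left(1 + 1^{2}\right)\right)^{2} = \left(8 + 4 \left(1 + 1\right)\right)^{2} = \left(8 + 4 \cdot 2\right)^{2} = \left(8 + 8\right)^{2} = 16^{2} = 256$)
$\left(-180 + P\right)^{2} = \left(-180 + 256\right)^{2} = 76^{2} = 5776$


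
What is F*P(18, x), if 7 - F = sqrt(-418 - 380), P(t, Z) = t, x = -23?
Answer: 126 - 18*I*sqrt(798) ≈ 126.0 - 508.48*I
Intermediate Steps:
F = 7 - I*sqrt(798) (F = 7 - sqrt(-418 - 380) = 7 - sqrt(-798) = 7 - I*sqrt(798) ≈ 7.0 - 28.249*I)
F*P(18, x) = (7 - I*sqrt(798))*18 = 126 - 18*I*sqrt(798)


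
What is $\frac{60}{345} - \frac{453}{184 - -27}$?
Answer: $- \frac{9575}{4853} \approx -1.973$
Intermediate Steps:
$\frac{60}{345} - \frac{453}{184 - -27} = 60 \cdot \frac{1}{345} - \frac{453}{184 + 27} = \frac{4}{23} - \frac{453}{211} = - \frac{9575}{4853}$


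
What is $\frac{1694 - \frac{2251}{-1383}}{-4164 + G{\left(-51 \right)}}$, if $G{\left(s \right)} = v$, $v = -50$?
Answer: $- \frac{2345053}{5827962} \approx -0.40238$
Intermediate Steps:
$G{\left(s \right)} = -50$
$\frac{1694 - \frac{2251}{-1383}}{-4164 + G{\left(-51 \right)}} = \frac{1694 - \frac{2251}{-1383}}{-4164 - 50} = \frac{1694 - - \frac{2251}{1383}}{-4214} = \left(1694 + \frac{2251}{1383}\right) \left(- \frac{1}{4214}\right) = \frac{2345053}{1383} \left(- \frac{1}{4214}\right) = - \frac{2345053}{5827962}$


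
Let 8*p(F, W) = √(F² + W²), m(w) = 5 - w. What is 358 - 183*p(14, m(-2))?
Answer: 358 - 1281*√5/8 ≈ -0.050385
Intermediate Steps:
p(F, W) = √(F² + W²)/8
358 - 183*p(14, m(-2)) = 358 - 183*√(14² + (5 - 1*(-2))²)/8 = 358 - 183*√(196 + (5 + 2)²)/8 = 358 - 183*√(196 + 7²)/8 = 358 - 183*√(196 + 49)/8 = 358 - 183*√245/8 = 358 - 183*7*√5/8 = 358 - 1281*√5/8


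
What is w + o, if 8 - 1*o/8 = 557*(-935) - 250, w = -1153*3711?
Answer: -110359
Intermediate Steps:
w = -4278783
o = 4168424 (o = 64 - 8*(557*(-935) - 250) = 64 - 8*(-520795 - 250) = 64 - 8*(-521045) = 64 + 4168360 = 4168424)
w + o = -4278783 + 4168424 = -110359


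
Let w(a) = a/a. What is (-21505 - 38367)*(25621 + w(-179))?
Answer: -1534040384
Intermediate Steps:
w(a) = 1
(-21505 - 38367)*(25621 + w(-179)) = (-21505 - 38367)*(25621 + 1) = -59872*25622 = -1534040384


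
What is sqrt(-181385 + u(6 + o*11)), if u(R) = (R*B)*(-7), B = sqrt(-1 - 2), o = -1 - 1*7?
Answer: sqrt(-181385 + 574*I*sqrt(3)) ≈ 1.167 + 425.89*I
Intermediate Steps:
o = -8 (o = -1 - 7 = -8)
B = I*sqrt(3) (B = sqrt(-3) = I*sqrt(3) ≈ 1.732*I)
u(R) = -7*I*R*sqrt(3) (u(R) = (R*(I*sqrt(3)))*(-7) = (I*R*sqrt(3))*(-7) = -7*I*R*sqrt(3))
sqrt(-181385 + u(6 + o*11)) = sqrt(-181385 - 7*I*(6 - 8*11)*sqrt(3)) = sqrt(-181385 - 7*I*(6 - 88)*sqrt(3)) = sqrt(-181385 - 7*I*(-82)*sqrt(3)) = sqrt(-181385 + 574*I*sqrt(3))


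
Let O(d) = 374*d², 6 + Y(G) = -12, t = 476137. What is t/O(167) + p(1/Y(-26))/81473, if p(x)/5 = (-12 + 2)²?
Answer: 44007552801/849802985878 ≈ 0.051786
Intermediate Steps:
Y(G) = -18 (Y(G) = -6 - 12 = -18)
p(x) = 500 (p(x) = 5*(-12 + 2)² = 5*(-10)² = 5*100 = 500)
t/O(167) + p(1/Y(-26))/81473 = 476137/((374*167²)) + 500/81473 = 476137/((374*27889)) + 500*(1/81473) = 476137/10430486 + 500/81473 = 44007552801/849802985878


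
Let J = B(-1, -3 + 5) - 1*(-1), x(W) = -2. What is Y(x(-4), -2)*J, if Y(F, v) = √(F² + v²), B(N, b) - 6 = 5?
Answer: 24*√2 ≈ 33.941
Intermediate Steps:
B(N, b) = 11 (B(N, b) = 6 + 5 = 11)
J = 12 (J = 11 - 1*(-1) = 11 + 1 = 12)
Y(x(-4), -2)*J = √((-2)² + (-2)²)*12 = √(4 + 4)*12 = √8*12 = (2*√2)*12 = 24*√2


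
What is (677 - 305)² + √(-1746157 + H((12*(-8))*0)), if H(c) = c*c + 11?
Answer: 138384 + I*√1746146 ≈ 1.3838e+5 + 1321.4*I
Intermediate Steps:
H(c) = 11 + c² (H(c) = c² + 11 = 11 + c²)
(677 - 305)² + √(-1746157 + H((12*(-8))*0)) = (677 - 305)² + √(-1746157 + (11 + ((12*(-8))*0)²)) = 372² + √(-1746157 + (11 + (-96*0)²)) = 138384 + √(-1746157 + (11 + 0²)) = 138384 + √(-1746157 + (11 + 0)) = 138384 + √(-1746157 + 11) = 138384 + √(-1746146) = 138384 + I*√1746146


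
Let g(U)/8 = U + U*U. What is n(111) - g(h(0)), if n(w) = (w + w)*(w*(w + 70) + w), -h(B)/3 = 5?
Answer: 4483164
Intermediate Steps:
h(B) = -15 (h(B) = -3*5 = -15)
n(w) = 2*w*(w + w*(70 + w)) (n(w) = (2*w)*(w*(70 + w) + w) = (2*w)*(w + w*(70 + w)) = 2*w*(w + w*(70 + w)))
g(U) = 8*U + 8*U² (g(U) = 8*(U + U*U) = 8*(U + U²) = 8*U + 8*U²)
n(111) - g(h(0)) = 2*111²*(71 + 111) - 8*(-15)*(1 - 15) = 2*12321*182 - 8*(-15)*(-14) = 4484844 - 1*1680 = 4484844 - 1680 = 4483164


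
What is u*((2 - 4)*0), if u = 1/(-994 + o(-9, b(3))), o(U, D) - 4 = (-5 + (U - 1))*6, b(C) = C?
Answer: 0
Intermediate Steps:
o(U, D) = -32 + 6*U (o(U, D) = 4 + (-5 + (U - 1))*6 = 4 + (-5 + (-1 + U))*6 = 4 + (-6 + U)*6 = 4 + (-36 + 6*U) = -32 + 6*U)
u = -1/1080 (u = 1/(-994 + (-32 + 6*(-9))) = 1/(-994 + (-32 - 54)) = 1/(-994 - 86) = 1/(-1080) = -1/1080 ≈ -0.00092593)
u*((2 - 4)*0) = -(2 - 4)*0/1080 = -(-1)*0/540 = -1/1080*0 = 0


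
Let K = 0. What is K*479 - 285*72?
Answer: -20520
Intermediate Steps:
K*479 - 285*72 = 0*479 - 285*72 = 0 - 20520 = -20520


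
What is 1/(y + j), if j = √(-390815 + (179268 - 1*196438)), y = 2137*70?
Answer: 29918/4475515217 - I*√407985/22377576085 ≈ 6.6848e-6 - 2.8544e-8*I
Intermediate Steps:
y = 149590
j = I*√407985 (j = √(-390815 + (179268 - 196438)) = √(-390815 - 17170) = √(-407985) = I*√407985 ≈ 638.74*I)
1/(y + j) = 1/(149590 + I*√407985)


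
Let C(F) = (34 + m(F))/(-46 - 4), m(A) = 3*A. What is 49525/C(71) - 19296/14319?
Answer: -3940243318/392977 ≈ -10027.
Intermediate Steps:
C(F) = -17/25 - 3*F/50 (C(F) = (34 + 3*F)/(-46 - 4) = (34 + 3*F)/(-50) = (34 + 3*F)*(-1/50) = -17/25 - 3*F/50)
49525/C(71) - 19296/14319 = 49525/(-17/25 - 3/50*71) - 19296/14319 = 49525/(-17/25 - 213/50) - 19296*1/14319 = 49525/(-247/50) - 2144/1591 = 49525*(-50/247) - 2144/1591 = -2476250/247 - 2144/1591 = -3940243318/392977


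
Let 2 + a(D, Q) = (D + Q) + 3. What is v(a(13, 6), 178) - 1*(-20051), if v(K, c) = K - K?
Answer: 20051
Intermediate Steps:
a(D, Q) = 1 + D + Q (a(D, Q) = -2 + ((D + Q) + 3) = -2 + (3 + D + Q) = 1 + D + Q)
v(K, c) = 0
v(a(13, 6), 178) - 1*(-20051) = 0 - 1*(-20051) = 0 + 20051 = 20051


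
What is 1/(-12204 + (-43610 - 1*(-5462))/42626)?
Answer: -21313/260122926 ≈ -8.1934e-5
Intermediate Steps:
1/(-12204 + (-43610 - 1*(-5462))/42626) = 1/(-12204 + (-43610 + 5462)*(1/42626)) = 1/(-12204 - 38148*1/42626) = 1/(-12204 - 19074/21313) = 1/(-260122926/21313) = -21313/260122926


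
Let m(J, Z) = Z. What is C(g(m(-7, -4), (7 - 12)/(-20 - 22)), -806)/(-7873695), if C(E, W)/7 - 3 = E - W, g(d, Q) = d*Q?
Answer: -16979/23621085 ≈ -0.00071881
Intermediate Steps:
g(d, Q) = Q*d
C(E, W) = 21 - 7*W + 7*E (C(E, W) = 21 + 7*(E - W) = 21 + (-7*W + 7*E) = 21 - 7*W + 7*E)
C(g(m(-7, -4), (7 - 12)/(-20 - 22)), -806)/(-7873695) = (21 - 7*(-806) + 7*(((7 - 12)/(-20 - 22))*(-4)))/(-7873695) = (21 + 5642 + 7*(-5/(-42)*(-4)))*(-1/7873695) = (21 + 5642 + 7*(-5*(-1/42)*(-4)))*(-1/7873695) = (21 + 5642 + 7*((5/42)*(-4)))*(-1/7873695) = (21 + 5642 + 7*(-10/21))*(-1/7873695) = (21 + 5642 - 10/3)*(-1/7873695) = (16979/3)*(-1/7873695) = -16979/23621085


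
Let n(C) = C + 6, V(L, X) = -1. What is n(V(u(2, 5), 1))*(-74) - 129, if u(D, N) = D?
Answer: -499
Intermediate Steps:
n(C) = 6 + C
n(V(u(2, 5), 1))*(-74) - 129 = (6 - 1)*(-74) - 129 = 5*(-74) - 129 = -370 - 129 = -499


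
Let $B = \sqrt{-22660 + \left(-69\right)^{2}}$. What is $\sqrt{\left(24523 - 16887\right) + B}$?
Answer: $\sqrt{7636 + i \sqrt{17899}} \approx 87.388 + 0.7655 i$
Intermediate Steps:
$B = i \sqrt{17899}$ ($B = \sqrt{-22660 + 4761} = \sqrt{-17899} = i \sqrt{17899} \approx 133.79 i$)
$\sqrt{\left(24523 - 16887\right) + B} = \sqrt{\left(24523 - 16887\right) + i \sqrt{17899}} = \sqrt{7636 + i \sqrt{17899}}$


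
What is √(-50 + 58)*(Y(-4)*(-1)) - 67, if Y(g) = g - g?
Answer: -67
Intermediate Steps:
Y(g) = 0
√(-50 + 58)*(Y(-4)*(-1)) - 67 = √(-50 + 58)*(0*(-1)) - 67 = √8*0 - 67 = (2*√2)*0 - 67 = 0 - 67 = -67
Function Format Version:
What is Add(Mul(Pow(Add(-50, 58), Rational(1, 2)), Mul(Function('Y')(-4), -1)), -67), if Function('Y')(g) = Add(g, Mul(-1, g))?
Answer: -67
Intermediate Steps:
Function('Y')(g) = 0
Add(Mul(Pow(Add(-50, 58), Rational(1, 2)), Mul(Function('Y')(-4), -1)), -67) = Add(Mul(Pow(Add(-50, 58), Rational(1, 2)), Mul(0, -1)), -67) = Add(Mul(Pow(8, Rational(1, 2)), 0), -67) = Add(Mul(Mul(2, Pow(2, Rational(1, 2))), 0), -67) = Add(0, -67) = -67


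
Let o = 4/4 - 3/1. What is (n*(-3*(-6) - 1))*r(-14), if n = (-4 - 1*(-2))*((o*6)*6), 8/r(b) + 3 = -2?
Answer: -19584/5 ≈ -3916.8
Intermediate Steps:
r(b) = -8/5 (r(b) = 8/(-3 - 2) = 8/(-5) = 8*(-⅕) = -8/5)
o = -2 (o = 4*(¼) - 3*1 = 1 - 3 = -2)
n = 144 (n = (-4 - 1*(-2))*(-2*6*6) = (-4 + 2)*(-12*6) = -2*(-72) = 144)
(n*(-3*(-6) - 1))*r(-14) = (144*(-3*(-6) - 1))*(-8/5) = (144*(18 - 1))*(-8/5) = (144*17)*(-8/5) = 2448*(-8/5) = -19584/5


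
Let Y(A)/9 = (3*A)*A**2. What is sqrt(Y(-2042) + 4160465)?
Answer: I*sqrt(229891607911) ≈ 4.7947e+5*I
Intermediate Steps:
Y(A) = 27*A**3 (Y(A) = 9*((3*A)*A**2) = 9*(3*A**3) = 27*A**3)
sqrt(Y(-2042) + 4160465) = sqrt(27*(-2042)**3 + 4160465) = sqrt(27*(-8514658088) + 4160465) = sqrt(-229895768376 + 4160465) = sqrt(-229891607911) = I*sqrt(229891607911)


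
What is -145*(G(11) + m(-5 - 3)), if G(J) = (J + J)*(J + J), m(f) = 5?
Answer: -70905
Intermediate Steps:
G(J) = 4*J**2 (G(J) = (2*J)*(2*J) = 4*J**2)
-145*(G(11) + m(-5 - 3)) = -145*(4*11**2 + 5) = -145*(4*121 + 5) = -145*(484 + 5) = -145*489 = -70905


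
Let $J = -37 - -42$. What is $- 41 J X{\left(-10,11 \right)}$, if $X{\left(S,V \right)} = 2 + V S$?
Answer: $22140$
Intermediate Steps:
$X{\left(S,V \right)} = 2 + S V$
$J = 5$ ($J = -37 + 42 = 5$)
$- 41 J X{\left(-10,11 \right)} = \left(-41\right) 5 \left(2 - 110\right) = - 205 \left(2 - 110\right) = \left(-205\right) \left(-108\right) = 22140$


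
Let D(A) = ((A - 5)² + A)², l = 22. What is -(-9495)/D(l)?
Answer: 9495/96721 ≈ 0.098169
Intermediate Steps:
D(A) = (A + (-5 + A)²)² (D(A) = ((-5 + A)² + A)² = (A + (-5 + A)²)²)
-(-9495)/D(l) = -(-9495)/((22 + (-5 + 22)²)²) = -(-9495)/((22 + 17²)²) = -(-9495)/((22 + 289)²) = -(-9495)/(311²) = -(-9495)/96721 = -1*(-9495/96721) = 9495/96721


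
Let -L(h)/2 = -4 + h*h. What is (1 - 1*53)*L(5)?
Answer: 2184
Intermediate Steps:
L(h) = 8 - 2*h**2 (L(h) = -2*(-4 + h*h) = -2*(-4 + h**2) = 8 - 2*h**2)
(1 - 1*53)*L(5) = (1 - 1*53)*(8 - 2*5**2) = (1 - 53)*(8 - 2*25) = -52*(8 - 50) = -52*(-42) = 2184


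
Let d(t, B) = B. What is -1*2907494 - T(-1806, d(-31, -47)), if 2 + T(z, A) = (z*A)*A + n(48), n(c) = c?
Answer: 1081914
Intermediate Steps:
T(z, A) = 46 + z*A² (T(z, A) = -2 + ((z*A)*A + 48) = -2 + ((A*z)*A + 48) = -2 + (z*A² + 48) = -2 + (48 + z*A²) = 46 + z*A²)
-1*2907494 - T(-1806, d(-31, -47)) = -1*2907494 - (46 - 1806*(-47)²) = -2907494 - (46 - 1806*2209) = -2907494 - (46 - 3989454) = -2907494 - 1*(-3989408) = -2907494 + 3989408 = 1081914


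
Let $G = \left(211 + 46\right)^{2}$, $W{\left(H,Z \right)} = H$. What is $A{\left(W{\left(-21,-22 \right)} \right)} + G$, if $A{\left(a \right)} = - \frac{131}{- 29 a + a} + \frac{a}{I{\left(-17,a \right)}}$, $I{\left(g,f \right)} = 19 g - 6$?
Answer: $\frac{1825325771}{27636} \approx 66049.0$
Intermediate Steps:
$G = 66049$ ($G = 257^{2} = 66049$)
$I{\left(g,f \right)} = -6 + 19 g$
$A{\left(a \right)} = - \frac{a}{329} + \frac{131}{28 a}$ ($A{\left(a \right)} = - \frac{131}{- 29 a + a} + \frac{a}{-6 + 19 \left(-17\right)} = - \frac{131}{\left(-28\right) a} + \frac{a}{-6 - 323} = - 131 \left(- \frac{1}{28 a}\right) + \frac{a}{-329} = \frac{131}{28 a} + a \left(- \frac{1}{329}\right) = \frac{131}{28 a} - \frac{a}{329} = - \frac{a}{329} + \frac{131}{28 a}$)
$A{\left(W{\left(-21,-22 \right)} \right)} + G = \left(\left(- \frac{1}{329}\right) \left(-21\right) + \frac{131}{28 \left(-21\right)}\right) + 66049 = \left(\frac{3}{47} + \frac{131}{28} \left(- \frac{1}{21}\right)\right) + 66049 = \left(\frac{3}{47} - \frac{131}{588}\right) + 66049 = - \frac{4393}{27636} + 66049 = \frac{1825325771}{27636}$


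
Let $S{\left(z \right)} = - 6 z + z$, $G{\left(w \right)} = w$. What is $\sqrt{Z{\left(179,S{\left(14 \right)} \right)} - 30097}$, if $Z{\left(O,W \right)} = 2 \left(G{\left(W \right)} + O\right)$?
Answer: $i \sqrt{29879} \approx 172.86 i$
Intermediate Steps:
$S{\left(z \right)} = - 5 z$
$Z{\left(O,W \right)} = 2 O + 2 W$ ($Z{\left(O,W \right)} = 2 \left(W + O\right) = 2 \left(O + W\right) = 2 O + 2 W$)
$\sqrt{Z{\left(179,S{\left(14 \right)} \right)} - 30097} = \sqrt{\left(2 \cdot 179 + 2 \left(\left(-5\right) 14\right)\right) - 30097} = \sqrt{\left(358 + 2 \left(-70\right)\right) - 30097} = \sqrt{\left(358 - 140\right) - 30097} = \sqrt{218 - 30097} = \sqrt{-29879} = i \sqrt{29879}$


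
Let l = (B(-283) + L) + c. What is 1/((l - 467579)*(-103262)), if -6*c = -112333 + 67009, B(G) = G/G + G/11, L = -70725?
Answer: 11/602897458764 ≈ 1.8245e-11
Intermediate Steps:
B(G) = 1 + G/11 (B(G) = 1 + G*(1/11) = 1 + G/11)
c = 7554 (c = -(-112333 + 67009)/6 = -⅙*(-45324) = 7554)
l = -695153/11 (l = ((1 + (1/11)*(-283)) - 70725) + 7554 = ((1 - 283/11) - 70725) + 7554 = (-272/11 - 70725) + 7554 = -778247/11 + 7554 = -695153/11 ≈ -63196.)
1/((l - 467579)*(-103262)) = 1/(-695153/11 - 467579*(-103262)) = -1/103262/(-5838522/11) = -11/5838522*(-1/103262) = 11/602897458764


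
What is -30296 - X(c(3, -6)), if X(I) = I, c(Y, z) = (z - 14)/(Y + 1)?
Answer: -30291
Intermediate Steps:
c(Y, z) = (-14 + z)/(1 + Y)
-30296 - X(c(3, -6)) = -30296 - (-14 - 6)/(1 + 3) = -30296 - (-20)/4 = -30296 - 1*(-5) = -30296 + 5 = -30291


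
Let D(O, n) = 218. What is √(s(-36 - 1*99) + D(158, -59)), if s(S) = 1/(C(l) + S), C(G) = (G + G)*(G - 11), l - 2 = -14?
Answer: √37908219/417 ≈ 14.765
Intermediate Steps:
l = -12 (l = 2 - 14 = -12)
C(G) = 2*G*(-11 + G) (C(G) = (2*G)*(-11 + G) = 2*G*(-11 + G))
s(S) = 1/(552 + S) (s(S) = 1/(2*(-12)*(-11 - 12) + S) = 1/(2*(-12)*(-23) + S) = 1/(552 + S))
√(s(-36 - 1*99) + D(158, -59)) = √(1/(552 + (-36 - 1*99)) + 218) = √(1/(552 + (-36 - 99)) + 218) = √(1/(552 - 135) + 218) = √(1/417 + 218) = √(90907/417) = √37908219/417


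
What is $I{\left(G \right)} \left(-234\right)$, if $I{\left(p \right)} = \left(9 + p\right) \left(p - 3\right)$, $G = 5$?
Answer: $-6552$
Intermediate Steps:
$I{\left(p \right)} = \left(-3 + p\right) \left(9 + p\right)$ ($I{\left(p \right)} = \left(9 + p\right) \left(-3 + p\right) = \left(-3 + p\right) \left(9 + p\right)$)
$I{\left(G \right)} \left(-234\right) = \left(-27 + 5^{2} + 6 \cdot 5\right) \left(-234\right) = \left(-27 + 25 + 30\right) \left(-234\right) = 28 \left(-234\right) = -6552$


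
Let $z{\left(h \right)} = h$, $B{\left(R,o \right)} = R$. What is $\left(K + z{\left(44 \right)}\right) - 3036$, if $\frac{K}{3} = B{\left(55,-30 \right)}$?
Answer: $-2827$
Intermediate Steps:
$K = 165$ ($K = 3 \cdot 55 = 165$)
$\left(K + z{\left(44 \right)}\right) - 3036 = \left(165 + 44\right) - 3036 = 209 - 3036 = -2827$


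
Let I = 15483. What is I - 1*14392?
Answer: 1091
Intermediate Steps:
I - 1*14392 = 15483 - 1*14392 = 15483 - 14392 = 1091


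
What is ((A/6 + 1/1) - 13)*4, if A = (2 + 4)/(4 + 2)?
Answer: -142/3 ≈ -47.333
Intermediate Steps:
A = 1 (A = 6/6 = 6*(1/6) = 1)
((A/6 + 1/1) - 13)*4 = ((1/6 + 1/1) - 13)*4 = ((1*(1/6) + 1*1) - 13)*4 = ((1/6 + 1) - 13)*4 = (7/6 - 13)*4 = -71/6*4 = -142/3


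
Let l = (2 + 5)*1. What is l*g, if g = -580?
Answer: -4060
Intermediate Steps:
l = 7 (l = 7*1 = 7)
l*g = 7*(-580) = -4060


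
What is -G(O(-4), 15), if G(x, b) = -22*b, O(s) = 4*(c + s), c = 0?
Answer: 330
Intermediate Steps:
O(s) = 4*s (O(s) = 4*(0 + s) = 4*s)
-G(O(-4), 15) = -(-22)*15 = -1*(-330) = 330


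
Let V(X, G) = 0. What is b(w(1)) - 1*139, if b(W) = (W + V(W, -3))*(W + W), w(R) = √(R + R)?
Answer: -135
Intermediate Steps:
w(R) = √2*√R (w(R) = √(2*R) = √2*√R)
b(W) = 2*W² (b(W) = (W + 0)*(W + W) = W*(2*W) = 2*W²)
b(w(1)) - 1*139 = 2*(√2*√1)² - 1*139 = 2*(√2*1)² - 139 = 2*(√2)² - 139 = 2*2 - 139 = 4 - 139 = -135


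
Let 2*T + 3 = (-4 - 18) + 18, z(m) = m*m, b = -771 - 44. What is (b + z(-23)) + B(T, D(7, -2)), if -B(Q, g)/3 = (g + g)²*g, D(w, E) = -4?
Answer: 482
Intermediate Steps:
b = -815
z(m) = m²
T = -7/2 (T = -3/2 + ((-4 - 18) + 18)/2 = -3/2 + (-22 + 18)/2 = -3/2 + (½)*(-4) = -3/2 - 2 = -7/2 ≈ -3.5000)
B(Q, g) = -12*g³ (B(Q, g) = -3*(g + g)²*g = -3*(2*g)²*g = -3*4*g²*g = -12*g³)
(b + z(-23)) + B(T, D(7, -2)) = (-815 + (-23)²) - 12*(-4)³ = (-815 + 529) - 12*(-64) = -286 + 768 = 482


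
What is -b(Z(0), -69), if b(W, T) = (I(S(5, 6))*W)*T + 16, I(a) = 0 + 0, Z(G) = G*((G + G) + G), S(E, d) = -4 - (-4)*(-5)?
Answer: -16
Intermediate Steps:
S(E, d) = -24 (S(E, d) = -4 - 1*20 = -4 - 20 = -24)
Z(G) = 3*G**2 (Z(G) = G*(2*G + G) = G*(3*G) = 3*G**2)
I(a) = 0
b(W, T) = 16 (b(W, T) = (0*W)*T + 16 = 0*T + 16 = 0 + 16 = 16)
-b(Z(0), -69) = -1*16 = -16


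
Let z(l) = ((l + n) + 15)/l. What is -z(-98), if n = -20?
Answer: -103/98 ≈ -1.0510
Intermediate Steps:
z(l) = (-5 + l)/l (z(l) = ((l - 20) + 15)/l = ((-20 + l) + 15)/l = (-5 + l)/l)
-z(-98) = -(-5 - 98)/(-98) = -(-1)*(-103)/98 = -1*103/98 = -103/98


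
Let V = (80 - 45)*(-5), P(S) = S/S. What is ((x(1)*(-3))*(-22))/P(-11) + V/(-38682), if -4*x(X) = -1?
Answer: 45602/2763 ≈ 16.505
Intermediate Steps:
x(X) = ¼ (x(X) = -¼*(-1) = ¼)
P(S) = 1
V = -175 (V = 35*(-5) = -175)
((x(1)*(-3))*(-22))/P(-11) + V/(-38682) = (((¼)*(-3))*(-22))/1 - 175/(-38682) = -¾*(-22)*1 - 175*(-1/38682) = (33/2)*1 + 25/5526 = 33/2 + 25/5526 = 45602/2763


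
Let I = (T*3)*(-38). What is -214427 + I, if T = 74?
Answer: -222863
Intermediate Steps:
I = -8436 (I = (74*3)*(-38) = 222*(-38) = -8436)
-214427 + I = -214427 - 8436 = -222863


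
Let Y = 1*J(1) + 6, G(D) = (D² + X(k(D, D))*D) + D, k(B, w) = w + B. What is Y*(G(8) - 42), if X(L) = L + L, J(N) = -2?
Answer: 1144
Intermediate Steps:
k(B, w) = B + w
X(L) = 2*L
G(D) = D + 5*D² (G(D) = (D² + (2*(D + D))*D) + D = (D² + (2*(2*D))*D) + D = (D² + (4*D)*D) + D = (D² + 4*D²) + D = 5*D² + D = D + 5*D²)
Y = 4 (Y = 1*(-2) + 6 = -2 + 6 = 4)
Y*(G(8) - 42) = 4*(8*(1 + 5*8) - 42) = 4*(8*(1 + 40) - 42) = 4*(8*41 - 42) = 4*(328 - 42) = 4*286 = 1144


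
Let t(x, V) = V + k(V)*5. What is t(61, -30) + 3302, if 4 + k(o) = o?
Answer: 3102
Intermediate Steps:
k(o) = -4 + o
t(x, V) = -20 + 6*V (t(x, V) = V + (-4 + V)*5 = V + (-20 + 5*V) = -20 + 6*V)
t(61, -30) + 3302 = (-20 + 6*(-30)) + 3302 = (-20 - 180) + 3302 = -200 + 3302 = 3102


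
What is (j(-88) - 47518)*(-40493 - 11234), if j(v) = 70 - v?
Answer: 2449790720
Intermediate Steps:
(j(-88) - 47518)*(-40493 - 11234) = ((70 - 1*(-88)) - 47518)*(-40493 - 11234) = ((70 + 88) - 47518)*(-51727) = (158 - 47518)*(-51727) = -47360*(-51727) = 2449790720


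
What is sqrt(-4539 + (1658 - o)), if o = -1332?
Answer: I*sqrt(1549) ≈ 39.357*I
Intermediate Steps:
sqrt(-4539 + (1658 - o)) = sqrt(-4539 + (1658 - 1*(-1332))) = sqrt(-4539 + (1658 + 1332)) = sqrt(-4539 + 2990) = sqrt(-1549) = I*sqrt(1549)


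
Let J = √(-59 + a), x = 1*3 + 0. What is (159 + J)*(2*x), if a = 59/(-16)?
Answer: 954 + 3*I*√1003/2 ≈ 954.0 + 47.505*I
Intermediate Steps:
x = 3 (x = 3 + 0 = 3)
a = -59/16 (a = 59*(-1/16) = -59/16 ≈ -3.6875)
J = I*√1003/4 (J = √(-59 - 59/16) = √(-1003/16) = I*√1003/4 ≈ 7.9175*I)
(159 + J)*(2*x) = (159 + I*√1003/4)*(2*3) = (159 + I*√1003/4)*6 = 954 + 3*I*√1003/2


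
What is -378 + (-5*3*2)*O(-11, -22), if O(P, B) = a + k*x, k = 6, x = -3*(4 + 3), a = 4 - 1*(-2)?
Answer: 3222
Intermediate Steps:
a = 6 (a = 4 + 2 = 6)
x = -21 (x = -3*7 = -21)
O(P, B) = -120 (O(P, B) = 6 + 6*(-21) = 6 - 126 = -120)
-378 + (-5*3*2)*O(-11, -22) = -378 + (-5*3*2)*(-120) = -378 - 15*2*(-120) = -378 - 30*(-120) = -378 + 3600 = 3222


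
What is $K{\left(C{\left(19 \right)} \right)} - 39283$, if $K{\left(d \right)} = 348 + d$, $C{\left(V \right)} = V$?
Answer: $-38916$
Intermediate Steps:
$K{\left(C{\left(19 \right)} \right)} - 39283 = \left(348 + 19\right) - 39283 = 367 - 39283 = -38916$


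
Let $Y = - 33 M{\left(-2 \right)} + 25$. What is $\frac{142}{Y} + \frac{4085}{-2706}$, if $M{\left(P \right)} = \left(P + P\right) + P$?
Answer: $- \frac{526703}{603438} \approx -0.87284$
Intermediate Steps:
$M{\left(P \right)} = 3 P$ ($M{\left(P \right)} = 2 P + P = 3 P$)
$Y = 223$ ($Y = - 33 \cdot 3 \left(-2\right) + 25 = \left(-33\right) \left(-6\right) + 25 = 198 + 25 = 223$)
$\frac{142}{Y} + \frac{4085}{-2706} = \frac{142}{223} + \frac{4085}{-2706} = 142 \cdot \frac{1}{223} + 4085 \left(- \frac{1}{2706}\right) = \frac{142}{223} - \frac{4085}{2706} = - \frac{526703}{603438}$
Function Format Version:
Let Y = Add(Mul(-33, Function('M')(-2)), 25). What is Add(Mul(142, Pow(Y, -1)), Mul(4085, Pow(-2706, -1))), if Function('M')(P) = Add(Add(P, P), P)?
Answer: Rational(-526703, 603438) ≈ -0.87284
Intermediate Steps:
Function('M')(P) = Mul(3, P) (Function('M')(P) = Add(Mul(2, P), P) = Mul(3, P))
Y = 223 (Y = Add(Mul(-33, Mul(3, -2)), 25) = Add(Mul(-33, -6), 25) = Add(198, 25) = 223)
Add(Mul(142, Pow(Y, -1)), Mul(4085, Pow(-2706, -1))) = Add(Mul(142, Pow(223, -1)), Mul(4085, Pow(-2706, -1))) = Add(Mul(142, Rational(1, 223)), Mul(4085, Rational(-1, 2706))) = Add(Rational(142, 223), Rational(-4085, 2706)) = Rational(-526703, 603438)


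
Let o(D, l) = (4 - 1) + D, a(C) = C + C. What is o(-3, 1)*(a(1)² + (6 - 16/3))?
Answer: 0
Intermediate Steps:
a(C) = 2*C
o(D, l) = 3 + D
o(-3, 1)*(a(1)² + (6 - 16/3)) = (3 - 3)*((2*1)² + (6 - 16/3)) = 0*(2² + (6 - 16/3)) = 0*(4 + (6 - 4*4/3)) = 0*(4 + (6 - 16/3)) = 0*(4 + ⅔) = 0*(14/3) = 0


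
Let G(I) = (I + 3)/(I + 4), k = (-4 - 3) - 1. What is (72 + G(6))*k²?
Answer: 23328/5 ≈ 4665.6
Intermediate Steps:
k = -8 (k = -7 - 1 = -8)
G(I) = (3 + I)/(4 + I)
(72 + G(6))*k² = (72 + (3 + 6)/(4 + 6))*(-8)² = (72 + 9/10)*64 = (729/10)*64 = 23328/5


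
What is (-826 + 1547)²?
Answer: 519841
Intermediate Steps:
(-826 + 1547)² = 721² = 519841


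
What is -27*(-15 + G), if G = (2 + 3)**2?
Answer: -270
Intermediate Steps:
G = 25 (G = 5**2 = 25)
-27*(-15 + G) = -27*(-15 + 25) = -27*10 = -270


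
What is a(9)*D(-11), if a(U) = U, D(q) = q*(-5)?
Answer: 495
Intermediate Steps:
D(q) = -5*q
a(9)*D(-11) = 9*(-5*(-11)) = 9*55 = 495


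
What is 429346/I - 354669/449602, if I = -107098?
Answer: -115509580427/24075737498 ≈ -4.7978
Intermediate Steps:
429346/I - 354669/449602 = 429346/(-107098) - 354669/449602 = 429346*(-1/107098) - 354669*1/449602 = -214673/53549 - 354669/449602 = -115509580427/24075737498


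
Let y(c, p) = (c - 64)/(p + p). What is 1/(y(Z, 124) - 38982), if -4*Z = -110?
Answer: -496/19335145 ≈ -2.5653e-5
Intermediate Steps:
Z = 55/2 (Z = -¼*(-110) = 55/2 ≈ 27.500)
y(c, p) = (-64 + c)/(2*p) (y(c, p) = (-64 + c)/((2*p)) = (-64 + c)*(1/(2*p)) = (-64 + c)/(2*p))
1/(y(Z, 124) - 38982) = 1/((½)*(-64 + 55/2)/124 - 38982) = 1/((½)*(1/124)*(-73/2) - 38982) = 1/(-73/496 - 38982) = 1/(-19335145/496) = -496/19335145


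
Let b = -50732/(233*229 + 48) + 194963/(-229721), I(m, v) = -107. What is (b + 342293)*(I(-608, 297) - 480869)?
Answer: -183615387838106905248/1115295455 ≈ -1.6463e+11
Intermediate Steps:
b = -2006018617/1115295455 (b = -50732/(53357 + 48) + 194963*(-1/229721) = -50732/53405 - 194963/229721 = -50732*1/53405 - 194963/229721 = -4612/4855 - 194963/229721 = -2006018617/1115295455 ≈ -1.7986)
(b + 342293)*(I(-608, 297) - 480869) = (-2006018617/1115295455 + 342293)*(-107 - 480869) = (381755821159698/1115295455)*(-480976) = -183615387838106905248/1115295455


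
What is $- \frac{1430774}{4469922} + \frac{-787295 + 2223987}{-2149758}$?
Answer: $- \frac{87941842877}{88974542397} \approx -0.98839$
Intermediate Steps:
$- \frac{1430774}{4469922} + \frac{-787295 + 2223987}{-2149758} = \left(-1430774\right) \frac{1}{4469922} + 1436692 \left(- \frac{1}{2149758}\right) = - \frac{715387}{2234961} - \frac{718346}{1074879} = - \frac{87941842877}{88974542397}$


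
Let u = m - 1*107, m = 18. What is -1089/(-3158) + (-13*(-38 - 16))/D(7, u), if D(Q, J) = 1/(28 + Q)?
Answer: 77593149/3158 ≈ 24570.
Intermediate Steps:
u = -89 (u = 18 - 1*107 = 18 - 107 = -89)
-1089/(-3158) + (-13*(-38 - 16))/D(7, u) = -1089/(-3158) + (-13*(-38 - 16))/(1/(28 + 7)) = -1089*(-1/3158) + (-13*(-54))/(1/35) = 1089/3158 + 702/(1/35) = 1089/3158 + 702*35 = 1089/3158 + 24570 = 77593149/3158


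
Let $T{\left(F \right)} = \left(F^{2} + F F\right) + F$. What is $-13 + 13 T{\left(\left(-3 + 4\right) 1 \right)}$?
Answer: $26$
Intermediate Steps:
$T{\left(F \right)} = F + 2 F^{2}$ ($T{\left(F \right)} = \left(F^{2} + F^{2}\right) + F = 2 F^{2} + F = F + 2 F^{2}$)
$-13 + 13 T{\left(\left(-3 + 4\right) 1 \right)} = -13 + 13 \left(-3 + 4\right) 1 \left(1 + 2 \left(-3 + 4\right) 1\right) = -13 + 13 \cdot 1 \cdot 1 \left(1 + 2 \cdot 1 \cdot 1\right) = -13 + 13 \cdot 1 \left(1 + 2 \cdot 1\right) = -13 + 13 \cdot 1 \left(1 + 2\right) = -13 + 13 \cdot 1 \cdot 3 = -13 + 13 \cdot 3 = -13 + 39 = 26$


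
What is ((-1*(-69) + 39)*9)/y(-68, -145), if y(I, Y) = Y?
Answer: -972/145 ≈ -6.7034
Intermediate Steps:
((-1*(-69) + 39)*9)/y(-68, -145) = ((-1*(-69) + 39)*9)/(-145) = ((69 + 39)*9)*(-1/145) = (108*9)*(-1/145) = 972*(-1/145) = -972/145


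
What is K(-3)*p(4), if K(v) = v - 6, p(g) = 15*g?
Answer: -540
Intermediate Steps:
K(v) = -6 + v
K(-3)*p(4) = (-6 - 3)*(15*4) = -9*60 = -540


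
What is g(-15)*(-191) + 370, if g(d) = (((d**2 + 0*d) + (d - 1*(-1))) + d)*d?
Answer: 561910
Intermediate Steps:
g(d) = d*(1 + d**2 + 2*d) (g(d) = (((d**2 + 0) + (d + 1)) + d)*d = ((d**2 + (1 + d)) + d)*d = ((1 + d + d**2) + d)*d = (1 + d**2 + 2*d)*d = d*(1 + d**2 + 2*d))
g(-15)*(-191) + 370 = -15*(1 + (-15)**2 + 2*(-15))*(-191) + 370 = -15*(1 + 225 - 30)*(-191) + 370 = -15*196*(-191) + 370 = -2940*(-191) + 370 = 561540 + 370 = 561910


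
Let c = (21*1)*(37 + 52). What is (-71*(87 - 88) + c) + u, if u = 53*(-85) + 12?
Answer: -2553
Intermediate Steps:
u = -4493 (u = -4505 + 12 = -4493)
c = 1869 (c = 21*89 = 1869)
(-71*(87 - 88) + c) + u = (-71*(87 - 88) + 1869) - 4493 = (-71*(-1) + 1869) - 4493 = (71 + 1869) - 4493 = 1940 - 4493 = -2553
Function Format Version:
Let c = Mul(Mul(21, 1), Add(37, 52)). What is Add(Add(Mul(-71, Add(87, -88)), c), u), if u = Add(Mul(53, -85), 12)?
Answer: -2553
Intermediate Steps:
u = -4493 (u = Add(-4505, 12) = -4493)
c = 1869 (c = Mul(21, 89) = 1869)
Add(Add(Mul(-71, Add(87, -88)), c), u) = Add(Add(Mul(-71, Add(87, -88)), 1869), -4493) = Add(Add(Mul(-71, -1), 1869), -4493) = Add(Add(71, 1869), -4493) = Add(1940, -4493) = -2553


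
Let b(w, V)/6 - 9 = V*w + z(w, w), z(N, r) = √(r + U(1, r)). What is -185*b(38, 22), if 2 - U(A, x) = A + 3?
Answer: -944610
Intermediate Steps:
U(A, x) = -1 - A (U(A, x) = 2 - (A + 3) = 2 - (3 + A) = 2 + (-3 - A) = -1 - A)
z(N, r) = √(-2 + r) (z(N, r) = √(r + (-1 - 1*1)) = √(r + (-1 - 1)) = √(r - 2) = √(-2 + r))
b(w, V) = 54 + 6*√(-2 + w) + 6*V*w (b(w, V) = 54 + 6*(V*w + √(-2 + w)) = 54 + 6*(√(-2 + w) + V*w) = 54 + (6*√(-2 + w) + 6*V*w) = 54 + 6*√(-2 + w) + 6*V*w)
-185*b(38, 22) = -185*(54 + 6*√(-2 + 38) + 6*22*38) = -185*(54 + 6*√36 + 5016) = -185*(54 + 6*6 + 5016) = -185*(54 + 36 + 5016) = -185*5106 = -944610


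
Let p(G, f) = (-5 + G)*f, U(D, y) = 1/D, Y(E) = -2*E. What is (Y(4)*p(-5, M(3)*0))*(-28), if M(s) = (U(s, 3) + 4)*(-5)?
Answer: 0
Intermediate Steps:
M(s) = -20 - 5/s (M(s) = (1/s + 4)*(-5) = (4 + 1/s)*(-5) = -20 - 5/s)
p(G, f) = f*(-5 + G)
(Y(4)*p(-5, M(3)*0))*(-28) = ((-2*4)*(((-20 - 5/3)*0)*(-5 - 5)))*(-28) = -8*(-20 - 5*⅓)*0*(-10)*(-28) = -8*(-20 - 5/3)*0*(-10)*(-28) = -8*(-65/3*0)*(-10)*(-28) = -0*(-10)*(-28) = -8*0*(-28) = 0*(-28) = 0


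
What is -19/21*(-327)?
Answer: 2071/7 ≈ 295.86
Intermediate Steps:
-19/21*(-327) = 2071/7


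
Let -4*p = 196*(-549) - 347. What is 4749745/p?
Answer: 18998980/107951 ≈ 176.00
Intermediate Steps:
p = 107951/4 (p = -(196*(-549) - 347)/4 = -(-107604 - 347)/4 = -1/4*(-107951) = 107951/4 ≈ 26988.)
4749745/p = 4749745/(107951/4) = 4749745*(4/107951) = 18998980/107951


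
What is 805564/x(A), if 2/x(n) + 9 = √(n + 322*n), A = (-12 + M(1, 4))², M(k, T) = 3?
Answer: -3625038 + 3625038*√323 ≈ 6.1525e+7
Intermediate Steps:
A = 81 (A = (-12 + 3)² = (-9)² = 81)
x(n) = 2/(-9 + √323*√n) (x(n) = 2/(-9 + √(n + 322*n)) = 2/(-9 + √(323*n)) = 2/(-9 + √323*√n))
805564/x(A) = 805564/((2/(-9 + √323*√81))) = 805564/((2/(-9 + √323*9))) = 805564/((2/(-9 + 9*√323))) = 805564*(-9/2 + 9*√323/2) = -3625038 + 3625038*√323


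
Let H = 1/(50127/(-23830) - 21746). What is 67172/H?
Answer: -17406189912902/11915 ≈ -1.4609e+9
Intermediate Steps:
H = -23830/518257307 (H = 1/(50127*(-1/23830) - 21746) = 1/(-50127/23830 - 21746) = 1/(-518257307/23830) = -23830/518257307 ≈ -4.5981e-5)
67172/H = 67172/(-23830/518257307) = 67172*(-518257307/23830) = -17406189912902/11915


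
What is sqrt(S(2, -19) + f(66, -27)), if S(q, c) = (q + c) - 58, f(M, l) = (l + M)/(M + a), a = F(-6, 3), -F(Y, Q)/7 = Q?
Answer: 2*I*sqrt(4170)/15 ≈ 8.6101*I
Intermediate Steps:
F(Y, Q) = -7*Q
a = -21 (a = -7*3 = -21)
f(M, l) = (M + l)/(-21 + M) (f(M, l) = (l + M)/(M - 21) = (M + l)/(-21 + M))
S(q, c) = -58 + c + q (S(q, c) = (c + q) - 58 = -58 + c + q)
sqrt(S(2, -19) + f(66, -27)) = sqrt((-58 - 19 + 2) + (66 - 27)/(-21 + 66)) = sqrt(-75 + 39/45) = sqrt(-75 + (1/45)*39) = sqrt(-75 + 13/15) = sqrt(-1112/15) = 2*I*sqrt(4170)/15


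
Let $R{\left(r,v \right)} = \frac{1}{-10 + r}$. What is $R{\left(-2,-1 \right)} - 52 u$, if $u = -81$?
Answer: $\frac{50543}{12} \approx 4211.9$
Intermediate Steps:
$R{\left(-2,-1 \right)} - 52 u = \frac{1}{-10 - 2} - -4212 = \frac{1}{-12} + 4212 = - \frac{1}{12} + 4212 = \frac{50543}{12}$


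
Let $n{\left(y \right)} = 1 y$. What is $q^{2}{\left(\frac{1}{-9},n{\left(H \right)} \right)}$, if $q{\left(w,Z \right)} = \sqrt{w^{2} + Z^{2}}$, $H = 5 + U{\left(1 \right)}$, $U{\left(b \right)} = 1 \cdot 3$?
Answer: $\frac{5185}{81} \approx 64.012$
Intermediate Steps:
$U{\left(b \right)} = 3$
$H = 8$ ($H = 5 + 3 = 8$)
$n{\left(y \right)} = y$
$q{\left(w,Z \right)} = \sqrt{Z^{2} + w^{2}}$
$q^{2}{\left(\frac{1}{-9},n{\left(H \right)} \right)} = \left(\sqrt{8^{2} + \left(\frac{1}{-9}\right)^{2}}\right)^{2} = \left(\sqrt{64 + \left(- \frac{1}{9}\right)^{2}}\right)^{2} = \left(\sqrt{64 + \frac{1}{81}}\right)^{2} = \left(\sqrt{\frac{5185}{81}}\right)^{2} = \left(\frac{\sqrt{5185}}{9}\right)^{2} = \frac{5185}{81}$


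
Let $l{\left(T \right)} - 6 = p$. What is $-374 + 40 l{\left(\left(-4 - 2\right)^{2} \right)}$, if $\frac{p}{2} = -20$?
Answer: $-1734$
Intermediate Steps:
$p = -40$ ($p = 2 \left(-20\right) = -40$)
$l{\left(T \right)} = -34$ ($l{\left(T \right)} = 6 - 40 = -34$)
$-374 + 40 l{\left(\left(-4 - 2\right)^{2} \right)} = -374 + 40 \left(-34\right) = -374 - 1360 = -1734$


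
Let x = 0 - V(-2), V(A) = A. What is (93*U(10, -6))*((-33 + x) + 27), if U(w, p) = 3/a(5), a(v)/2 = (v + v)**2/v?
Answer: -279/10 ≈ -27.900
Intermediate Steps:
a(v) = 8*v (a(v) = 2*((v + v)**2/v) = 2*((2*v)**2/v) = 2*((4*v**2)/v) = 2*(4*v) = 8*v)
U(w, p) = 3/40 (U(w, p) = 3/((8*5)) = 3/40)
x = 2 (x = 0 - 1*(-2) = 0 + 2 = 2)
(93*U(10, -6))*((-33 + x) + 27) = (93*(3/40))*((-33 + 2) + 27) = 279*(-31 + 27)/40 = (279/40)*(-4) = -279/10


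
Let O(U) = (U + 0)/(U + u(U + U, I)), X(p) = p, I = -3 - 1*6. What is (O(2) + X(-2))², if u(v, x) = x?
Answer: 256/49 ≈ 5.2245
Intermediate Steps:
I = -9 (I = -3 - 6 = -9)
O(U) = U/(-9 + U) (O(U) = (U + 0)/(U - 9) = U/(-9 + U))
(O(2) + X(-2))² = (2/(-9 + 2) - 2)² = (2/(-7) - 2)² = (2*(-⅐) - 2)² = (-2/7 - 2)² = (-16/7)² = 256/49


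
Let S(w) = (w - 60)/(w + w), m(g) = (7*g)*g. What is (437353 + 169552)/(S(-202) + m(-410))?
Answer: 122594810/237693531 ≈ 0.51577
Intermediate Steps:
m(g) = 7*g²
S(w) = (-60 + w)/(2*w) (S(w) = (-60 + w)/((2*w)) = (-60 + w)*(1/(2*w)) = (-60 + w)/(2*w))
(437353 + 169552)/(S(-202) + m(-410)) = (437353 + 169552)/((½)*(-60 - 202)/(-202) + 7*(-410)²) = 606905/((½)*(-1/202)*(-262) + 7*168100) = 606905/(131/202 + 1176700) = 606905/(237693531/202) = 606905*(202/237693531) = 122594810/237693531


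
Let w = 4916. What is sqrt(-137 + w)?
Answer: 9*sqrt(59) ≈ 69.130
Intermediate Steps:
sqrt(-137 + w) = sqrt(-137 + 4916) = sqrt(4779) = 9*sqrt(59)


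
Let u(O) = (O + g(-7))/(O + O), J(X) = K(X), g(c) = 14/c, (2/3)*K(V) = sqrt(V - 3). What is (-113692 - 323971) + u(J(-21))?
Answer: -875325/2 + I*sqrt(6)/18 ≈ -4.3766e+5 + 0.13608*I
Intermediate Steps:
K(V) = 3*sqrt(-3 + V)/2 (K(V) = 3*sqrt(V - 3)/2 = 3*sqrt(-3 + V)/2)
J(X) = 3*sqrt(-3 + X)/2
u(O) = (-2 + O)/(2*O) (u(O) = (O + 14/(-7))/(O + O) = (O + 14*(-1/7))/((2*O)) = (O - 2)*(1/(2*O)) = (-2 + O)*(1/(2*O)) = (-2 + O)/(2*O))
(-113692 - 323971) + u(J(-21)) = (-113692 - 323971) + (-2 + 3*sqrt(-3 - 21)/2)/(2*((3*sqrt(-3 - 21)/2))) = -437663 + (-2 + 3*sqrt(-24)/2)/(2*((3*sqrt(-24)/2))) = -437663 + (-2 + 3*(2*I*sqrt(6))/2)/(2*((3*(2*I*sqrt(6))/2))) = -437663 + (-2 + 3*I*sqrt(6))/(2*((3*I*sqrt(6)))) = -437663 + (-I*sqrt(6)/18)*(-2 + 3*I*sqrt(6))/2 = -437663 - I*sqrt(6)*(-2 + 3*I*sqrt(6))/36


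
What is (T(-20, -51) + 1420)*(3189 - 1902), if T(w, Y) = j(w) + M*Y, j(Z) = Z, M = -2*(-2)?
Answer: 1539252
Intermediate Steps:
M = 4
T(w, Y) = w + 4*Y
(T(-20, -51) + 1420)*(3189 - 1902) = ((-20 + 4*(-51)) + 1420)*(3189 - 1902) = ((-20 - 204) + 1420)*1287 = (-224 + 1420)*1287 = 1196*1287 = 1539252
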